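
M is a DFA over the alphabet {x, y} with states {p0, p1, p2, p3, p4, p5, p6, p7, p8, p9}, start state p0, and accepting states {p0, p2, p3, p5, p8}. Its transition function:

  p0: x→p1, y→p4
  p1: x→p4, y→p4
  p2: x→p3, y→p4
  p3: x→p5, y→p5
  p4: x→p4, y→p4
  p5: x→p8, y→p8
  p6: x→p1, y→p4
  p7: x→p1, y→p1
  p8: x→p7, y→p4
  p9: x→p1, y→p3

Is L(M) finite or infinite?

finite

The useful states (reachable from p0 and able to reach an accepting state) are {p0}.
Restricted to these states the transition graph has no cycle, so every accepting path has bounded length and L is finite.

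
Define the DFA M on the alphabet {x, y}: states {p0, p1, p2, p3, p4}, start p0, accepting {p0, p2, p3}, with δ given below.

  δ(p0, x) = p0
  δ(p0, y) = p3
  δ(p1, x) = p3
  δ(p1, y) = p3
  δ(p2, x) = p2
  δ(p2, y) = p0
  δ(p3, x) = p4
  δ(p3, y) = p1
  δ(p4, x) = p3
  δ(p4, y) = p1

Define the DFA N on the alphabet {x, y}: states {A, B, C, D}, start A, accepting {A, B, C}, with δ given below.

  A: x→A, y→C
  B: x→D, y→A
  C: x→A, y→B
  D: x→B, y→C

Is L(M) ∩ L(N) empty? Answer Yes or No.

No

The empty string ε is accepted by both M and N.
Hence L(M) ∩ L(N) ≠ ∅.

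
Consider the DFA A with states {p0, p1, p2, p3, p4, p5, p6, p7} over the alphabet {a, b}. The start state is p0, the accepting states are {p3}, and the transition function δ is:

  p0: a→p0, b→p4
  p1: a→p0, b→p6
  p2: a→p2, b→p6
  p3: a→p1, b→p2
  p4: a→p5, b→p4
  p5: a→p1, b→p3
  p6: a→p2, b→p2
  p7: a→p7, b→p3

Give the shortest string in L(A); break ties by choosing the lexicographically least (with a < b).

bab

A breadth-first search from p0 reaches an accepting state first via the path p0 → p4 → p5 → p3 on input bab.
No string of length < 3 is accepted (BFS exhausts all shorter strings without reaching an accepting state), and bab is the lexicographically least accepting string of length 3.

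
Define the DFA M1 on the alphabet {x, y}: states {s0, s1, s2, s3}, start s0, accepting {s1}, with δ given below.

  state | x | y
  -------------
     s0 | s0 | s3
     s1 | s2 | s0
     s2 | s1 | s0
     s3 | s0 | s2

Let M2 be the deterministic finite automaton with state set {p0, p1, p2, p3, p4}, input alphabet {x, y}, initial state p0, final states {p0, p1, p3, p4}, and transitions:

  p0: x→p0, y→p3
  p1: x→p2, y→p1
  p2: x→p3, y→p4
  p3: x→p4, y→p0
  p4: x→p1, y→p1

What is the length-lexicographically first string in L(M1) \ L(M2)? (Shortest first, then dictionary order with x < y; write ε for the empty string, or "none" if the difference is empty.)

yxyyx

The string yxyyx is accepted by M1 but not by M2.
No shorter string lies in the difference, and yxyyx is the lexicographically first length-5 string in L(M1) \ L(M2).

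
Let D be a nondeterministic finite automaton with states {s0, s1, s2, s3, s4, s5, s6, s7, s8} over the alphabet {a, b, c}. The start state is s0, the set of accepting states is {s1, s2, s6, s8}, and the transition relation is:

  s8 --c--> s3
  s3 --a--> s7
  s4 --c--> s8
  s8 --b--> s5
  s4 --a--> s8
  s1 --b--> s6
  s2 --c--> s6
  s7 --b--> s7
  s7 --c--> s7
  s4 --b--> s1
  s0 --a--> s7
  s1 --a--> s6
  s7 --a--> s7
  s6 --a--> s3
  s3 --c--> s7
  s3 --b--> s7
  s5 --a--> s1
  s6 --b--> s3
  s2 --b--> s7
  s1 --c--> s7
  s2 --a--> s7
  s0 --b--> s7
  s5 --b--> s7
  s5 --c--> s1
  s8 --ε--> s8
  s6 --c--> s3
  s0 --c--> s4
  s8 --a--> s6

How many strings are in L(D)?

The useful subgraph on states {s0, s1, s4, s5, s6, s8} is acyclic, so L(D) is finite; the longest accepting path visits 6 useful states, giving maximum string length 5.
Counting accepting paths from s0 by length: 3 of length 2, 4 of length 3, 4 of length 4, 8 of length 5. Total 19.

19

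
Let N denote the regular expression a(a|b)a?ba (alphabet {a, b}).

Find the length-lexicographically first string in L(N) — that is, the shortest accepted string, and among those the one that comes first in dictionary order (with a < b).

By inspection of the expression, no string of length less than 4 matches, and aaba is the lexicographically first match of length 4.

aaba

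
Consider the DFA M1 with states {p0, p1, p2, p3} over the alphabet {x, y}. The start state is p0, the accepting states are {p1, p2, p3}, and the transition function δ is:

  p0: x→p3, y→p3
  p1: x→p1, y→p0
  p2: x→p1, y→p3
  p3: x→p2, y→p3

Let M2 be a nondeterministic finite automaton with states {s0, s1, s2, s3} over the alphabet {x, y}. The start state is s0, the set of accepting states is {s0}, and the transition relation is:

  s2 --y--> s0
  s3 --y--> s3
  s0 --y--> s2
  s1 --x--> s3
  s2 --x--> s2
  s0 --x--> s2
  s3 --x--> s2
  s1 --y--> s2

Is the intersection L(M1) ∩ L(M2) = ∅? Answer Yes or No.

The string xy is accepted by both M1 and M2.
Hence L(M1) ∩ L(M2) ≠ ∅.

No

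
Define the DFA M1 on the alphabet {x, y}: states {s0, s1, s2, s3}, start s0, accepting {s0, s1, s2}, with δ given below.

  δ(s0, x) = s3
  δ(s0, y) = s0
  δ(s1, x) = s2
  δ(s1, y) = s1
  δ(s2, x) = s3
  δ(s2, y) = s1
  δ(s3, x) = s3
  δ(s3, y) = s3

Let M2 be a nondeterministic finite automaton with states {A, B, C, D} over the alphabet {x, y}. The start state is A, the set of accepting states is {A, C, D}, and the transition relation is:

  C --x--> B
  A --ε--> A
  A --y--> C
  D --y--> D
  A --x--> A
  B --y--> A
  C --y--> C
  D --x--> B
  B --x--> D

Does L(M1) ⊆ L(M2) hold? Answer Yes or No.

Exploring the product automaton M1 × M2 from the start pair (s0, A), following both machines on each input symbol, reaches 6 state pairs: (s0, A), (s3, A), (s0, C), (s3, C), (s3, B), (s3, D).
M1 accepts in {s0, s1, s2} and M2 accepts in {A, C, D}. The reachable pairs whose M1-component is accepting are (s0, A), (s0, C); in each of them the M2-component is accepting too, so the product for L(M1) \ L(M2) (M1-component accepting, M2-component rejecting) has no reachable accepting pair and the difference is empty.
Hence every string in L(M1) is also in L(M2).

Yes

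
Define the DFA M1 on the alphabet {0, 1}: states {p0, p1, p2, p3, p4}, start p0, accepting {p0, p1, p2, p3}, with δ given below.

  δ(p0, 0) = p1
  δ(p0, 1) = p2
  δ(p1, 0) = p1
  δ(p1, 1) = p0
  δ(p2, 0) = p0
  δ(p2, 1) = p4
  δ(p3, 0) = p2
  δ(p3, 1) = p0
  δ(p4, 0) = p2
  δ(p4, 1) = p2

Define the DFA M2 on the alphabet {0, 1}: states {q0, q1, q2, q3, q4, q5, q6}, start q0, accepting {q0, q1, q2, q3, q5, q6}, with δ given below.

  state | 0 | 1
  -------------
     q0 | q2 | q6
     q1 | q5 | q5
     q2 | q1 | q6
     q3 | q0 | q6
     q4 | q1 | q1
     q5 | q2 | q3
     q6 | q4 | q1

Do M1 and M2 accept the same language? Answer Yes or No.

The string 10 is accepted by M1 but rejected by M2.
So L(M1) ≠ L(M2).

No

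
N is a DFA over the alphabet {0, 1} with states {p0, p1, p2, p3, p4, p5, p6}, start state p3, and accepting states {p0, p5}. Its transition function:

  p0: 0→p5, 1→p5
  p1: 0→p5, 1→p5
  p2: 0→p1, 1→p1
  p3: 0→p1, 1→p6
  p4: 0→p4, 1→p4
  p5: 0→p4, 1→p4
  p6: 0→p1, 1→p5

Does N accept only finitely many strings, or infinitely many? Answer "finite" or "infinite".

The useful states (reachable from p3 and able to reach an accepting state) are {p1, p3, p5, p6}.
Restricted to these states the transition graph has no cycle, so every accepting path has bounded length and L is finite.

finite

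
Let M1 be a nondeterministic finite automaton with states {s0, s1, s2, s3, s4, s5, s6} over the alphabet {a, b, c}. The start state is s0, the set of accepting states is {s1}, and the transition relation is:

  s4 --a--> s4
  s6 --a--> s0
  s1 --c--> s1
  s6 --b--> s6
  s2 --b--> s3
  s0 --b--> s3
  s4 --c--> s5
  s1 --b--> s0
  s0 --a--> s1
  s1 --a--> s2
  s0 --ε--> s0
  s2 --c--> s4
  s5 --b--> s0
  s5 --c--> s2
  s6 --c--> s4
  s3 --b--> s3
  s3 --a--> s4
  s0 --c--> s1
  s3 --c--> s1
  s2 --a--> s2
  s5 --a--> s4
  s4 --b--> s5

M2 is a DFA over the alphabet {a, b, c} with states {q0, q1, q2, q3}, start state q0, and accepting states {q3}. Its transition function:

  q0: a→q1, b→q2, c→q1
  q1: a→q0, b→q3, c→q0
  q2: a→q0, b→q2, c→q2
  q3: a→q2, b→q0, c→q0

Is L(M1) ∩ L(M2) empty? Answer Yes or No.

Yes

Exploring the product automaton M1 × M2 from the start pair (s0, q0), following both machines on each input symbol, reaches 19 state pairs: (s0, q0), (s1, q1), (s3, q2), (s2, q0), (s0, q3), (s1, q0), (s4, q0), (s1, q2), (s2, q1), (s4, q1), (s3, q0), (s0, q2), (s5, q2), (s5, q1), (s3, q3), (s5, q3), (s5, q0), (s2, q2), (s4, q2).
M1 accepts in {s1} and M2 accepts in {q3}; no reachable pair has both components accepting, so no string drives both machines to acceptance simultaneously and L(M1) ∩ L(M2) = ∅.
So no string is accepted by both, and the intersection is empty.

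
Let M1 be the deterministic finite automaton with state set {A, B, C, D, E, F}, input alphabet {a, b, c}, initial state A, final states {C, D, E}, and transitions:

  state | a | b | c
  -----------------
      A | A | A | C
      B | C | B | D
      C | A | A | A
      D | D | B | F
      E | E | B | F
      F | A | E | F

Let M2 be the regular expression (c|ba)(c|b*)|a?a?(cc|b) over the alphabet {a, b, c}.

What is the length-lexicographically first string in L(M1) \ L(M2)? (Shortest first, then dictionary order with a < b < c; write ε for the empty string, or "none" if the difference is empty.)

The string ac is accepted by M1 but not by M2.
No shorter string lies in the difference, and ac is the lexicographically first length-2 string in L(M1) \ L(M2).

ac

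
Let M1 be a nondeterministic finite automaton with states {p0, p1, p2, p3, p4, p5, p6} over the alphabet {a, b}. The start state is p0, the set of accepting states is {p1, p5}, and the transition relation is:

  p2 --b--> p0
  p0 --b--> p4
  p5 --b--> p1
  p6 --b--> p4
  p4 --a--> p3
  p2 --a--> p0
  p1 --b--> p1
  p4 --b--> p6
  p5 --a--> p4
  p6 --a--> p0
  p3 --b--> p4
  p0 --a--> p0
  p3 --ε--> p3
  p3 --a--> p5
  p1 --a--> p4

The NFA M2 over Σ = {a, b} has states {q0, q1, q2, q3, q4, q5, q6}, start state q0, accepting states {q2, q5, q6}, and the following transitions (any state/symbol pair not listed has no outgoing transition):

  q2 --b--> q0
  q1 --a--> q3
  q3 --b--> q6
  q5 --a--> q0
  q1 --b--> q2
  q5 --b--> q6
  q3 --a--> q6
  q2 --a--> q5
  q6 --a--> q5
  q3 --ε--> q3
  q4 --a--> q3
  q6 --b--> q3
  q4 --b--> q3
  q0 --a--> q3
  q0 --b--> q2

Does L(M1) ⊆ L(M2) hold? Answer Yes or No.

No

The string baa is in L(M1) but not in L(M2).
So L(M1) ⊄ L(M2).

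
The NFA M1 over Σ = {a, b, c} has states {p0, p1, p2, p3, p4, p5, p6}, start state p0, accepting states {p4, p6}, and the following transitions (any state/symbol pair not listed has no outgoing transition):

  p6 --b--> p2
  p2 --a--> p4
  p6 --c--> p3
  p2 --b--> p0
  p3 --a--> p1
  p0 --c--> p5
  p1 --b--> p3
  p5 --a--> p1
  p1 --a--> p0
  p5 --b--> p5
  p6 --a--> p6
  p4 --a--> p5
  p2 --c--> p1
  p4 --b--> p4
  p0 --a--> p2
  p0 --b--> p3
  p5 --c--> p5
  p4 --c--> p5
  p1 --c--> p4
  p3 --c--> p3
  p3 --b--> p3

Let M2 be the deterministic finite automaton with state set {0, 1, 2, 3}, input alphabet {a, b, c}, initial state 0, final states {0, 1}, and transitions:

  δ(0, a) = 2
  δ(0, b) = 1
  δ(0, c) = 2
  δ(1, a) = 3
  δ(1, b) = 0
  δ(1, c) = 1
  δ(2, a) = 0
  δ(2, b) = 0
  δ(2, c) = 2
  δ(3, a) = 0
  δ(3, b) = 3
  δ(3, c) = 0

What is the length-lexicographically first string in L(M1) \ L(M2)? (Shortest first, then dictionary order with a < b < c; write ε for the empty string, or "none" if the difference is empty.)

The string acc is accepted by M1 but not by M2.
No shorter string lies in the difference, and acc is the lexicographically first length-3 string in L(M1) \ L(M2).

acc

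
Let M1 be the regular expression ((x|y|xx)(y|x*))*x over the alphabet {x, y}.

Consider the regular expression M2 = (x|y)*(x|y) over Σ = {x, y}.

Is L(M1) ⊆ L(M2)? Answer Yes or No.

Converting the expression M1 to a DFA (subset construction, then merging equivalent states) gives the minimal DFA with states {r0, r1}, start state r0, accepting states {r1} and transitions r0: x→r1, y→r0; r1: x→r1, y→r0.
Converting the expression M2 to a DFA (subset construction, then merging equivalent states) gives the minimal DFA with states {t0, t1}, start state t0, accepting states {t1} and transitions t0: x→t1, y→t1; t1: x→t1, y→t1.
Exploring the product automaton M1 × M2 from the start pair (r0, t0), following both machines on each input symbol, reaches 3 state pairs: (r0, t0), (r1, t1), (r0, t1).
M1 accepts in {r1} and M2 accepts in {t1}. The reachable pairs whose M1-component is accepting are (r1, t1); in each of them the M2-component is accepting too, so the product for L(M1) \ L(M2) (M1-component accepting, M2-component rejecting) has no reachable accepting pair and the difference is empty.
Hence every string in L(M1) is also in L(M2).

Yes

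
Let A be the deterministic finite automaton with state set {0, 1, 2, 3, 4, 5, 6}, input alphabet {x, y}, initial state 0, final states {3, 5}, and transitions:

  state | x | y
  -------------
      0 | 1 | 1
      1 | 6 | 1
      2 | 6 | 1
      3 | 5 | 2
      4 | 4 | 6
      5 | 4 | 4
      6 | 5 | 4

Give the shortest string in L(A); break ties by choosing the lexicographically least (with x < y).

A breadth-first search from 0 reaches an accepting state first via the path 0 → 1 → 6 → 5 on input xxx.
No string of length < 3 is accepted (BFS exhausts all shorter strings without reaching an accepting state), and xxx is the lexicographically least accepting string of length 3.

xxx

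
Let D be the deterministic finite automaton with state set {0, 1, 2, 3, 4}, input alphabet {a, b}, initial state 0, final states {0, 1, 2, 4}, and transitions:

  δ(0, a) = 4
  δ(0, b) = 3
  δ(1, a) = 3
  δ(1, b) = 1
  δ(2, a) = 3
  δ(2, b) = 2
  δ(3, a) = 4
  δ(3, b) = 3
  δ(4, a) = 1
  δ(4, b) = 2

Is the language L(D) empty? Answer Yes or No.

The empty string ε is accepted: the run 0 ends in the accepting state 0.
Since at least one string is accepted, L(D) is not empty.

No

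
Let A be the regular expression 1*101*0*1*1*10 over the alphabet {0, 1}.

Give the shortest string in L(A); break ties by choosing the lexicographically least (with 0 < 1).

1010

By inspection of the expression, no string of length less than 4 matches, and 1010 is the lexicographically first match of length 4.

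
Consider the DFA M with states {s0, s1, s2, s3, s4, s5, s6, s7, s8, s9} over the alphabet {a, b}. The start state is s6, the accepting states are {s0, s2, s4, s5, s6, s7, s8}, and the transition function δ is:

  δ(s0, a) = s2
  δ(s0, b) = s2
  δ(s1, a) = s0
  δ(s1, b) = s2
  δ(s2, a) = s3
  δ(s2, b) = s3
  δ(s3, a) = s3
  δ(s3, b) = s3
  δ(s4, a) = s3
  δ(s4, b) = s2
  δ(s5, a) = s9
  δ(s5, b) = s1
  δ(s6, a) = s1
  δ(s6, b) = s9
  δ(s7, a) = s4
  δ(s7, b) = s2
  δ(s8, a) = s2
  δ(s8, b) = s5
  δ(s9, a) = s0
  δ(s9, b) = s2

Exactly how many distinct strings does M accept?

The useful subgraph on states {s0, s1, s2, s6, s9} is acyclic, so L(M) is finite; the longest accepting path visits 4 useful states, giving maximum string length 3.
Counting accepting paths from s6 by length: 1 of length 0, 4 of length 2, 4 of length 3. Total 9.

9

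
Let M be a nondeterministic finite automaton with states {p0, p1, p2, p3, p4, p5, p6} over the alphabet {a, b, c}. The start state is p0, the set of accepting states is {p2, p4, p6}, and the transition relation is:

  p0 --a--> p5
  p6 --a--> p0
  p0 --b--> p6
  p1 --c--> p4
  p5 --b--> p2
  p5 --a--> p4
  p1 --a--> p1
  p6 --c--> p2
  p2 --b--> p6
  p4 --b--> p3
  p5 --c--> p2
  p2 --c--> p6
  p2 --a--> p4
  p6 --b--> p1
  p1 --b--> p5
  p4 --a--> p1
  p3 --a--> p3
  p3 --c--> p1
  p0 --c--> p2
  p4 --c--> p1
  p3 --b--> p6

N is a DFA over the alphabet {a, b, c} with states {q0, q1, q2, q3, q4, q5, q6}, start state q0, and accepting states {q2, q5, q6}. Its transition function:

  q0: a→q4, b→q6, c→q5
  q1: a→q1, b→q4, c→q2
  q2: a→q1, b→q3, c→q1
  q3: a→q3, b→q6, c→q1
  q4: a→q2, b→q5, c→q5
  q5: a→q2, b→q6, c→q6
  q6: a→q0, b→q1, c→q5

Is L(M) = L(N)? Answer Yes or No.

Yes

Exploring the product automaton M × N from the start pair (p0, q0), following both machines on each input symbol, reaches 7 state pairs: (p0, q0), (p5, q4), (p6, q6), (p2, q5), (p4, q2), (p1, q1), (p3, q3).
M accepts in {p2, p4, p6} and N accepts in {q2, q5, q6}. In every reachable pair the two components are either both accepting — (p6, q6), (p2, q5), (p4, q2) — or both non-accepting, so no string is accepted by exactly one of the machines: L(M) \ L(N) and L(N) \ L(M) are both empty.
Hence every string is accepted by M iff it is accepted by N, and the two languages coincide.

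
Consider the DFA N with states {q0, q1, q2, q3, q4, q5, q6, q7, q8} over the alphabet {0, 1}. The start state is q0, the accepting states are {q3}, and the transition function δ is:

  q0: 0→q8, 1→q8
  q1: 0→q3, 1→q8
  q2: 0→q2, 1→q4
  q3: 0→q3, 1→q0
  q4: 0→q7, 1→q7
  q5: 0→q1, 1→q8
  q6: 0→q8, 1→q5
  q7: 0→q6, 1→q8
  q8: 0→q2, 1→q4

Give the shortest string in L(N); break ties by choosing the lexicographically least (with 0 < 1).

0100100

A breadth-first search from q0 reaches an accepting state first via the path q0 → q8 → q4 → q7 → q6 → q5 → q1 → q3 on input 0100100.
No string of length < 7 is accepted (BFS exhausts all shorter strings without reaching an accepting state), and 0100100 is the lexicographically least accepting string of length 7.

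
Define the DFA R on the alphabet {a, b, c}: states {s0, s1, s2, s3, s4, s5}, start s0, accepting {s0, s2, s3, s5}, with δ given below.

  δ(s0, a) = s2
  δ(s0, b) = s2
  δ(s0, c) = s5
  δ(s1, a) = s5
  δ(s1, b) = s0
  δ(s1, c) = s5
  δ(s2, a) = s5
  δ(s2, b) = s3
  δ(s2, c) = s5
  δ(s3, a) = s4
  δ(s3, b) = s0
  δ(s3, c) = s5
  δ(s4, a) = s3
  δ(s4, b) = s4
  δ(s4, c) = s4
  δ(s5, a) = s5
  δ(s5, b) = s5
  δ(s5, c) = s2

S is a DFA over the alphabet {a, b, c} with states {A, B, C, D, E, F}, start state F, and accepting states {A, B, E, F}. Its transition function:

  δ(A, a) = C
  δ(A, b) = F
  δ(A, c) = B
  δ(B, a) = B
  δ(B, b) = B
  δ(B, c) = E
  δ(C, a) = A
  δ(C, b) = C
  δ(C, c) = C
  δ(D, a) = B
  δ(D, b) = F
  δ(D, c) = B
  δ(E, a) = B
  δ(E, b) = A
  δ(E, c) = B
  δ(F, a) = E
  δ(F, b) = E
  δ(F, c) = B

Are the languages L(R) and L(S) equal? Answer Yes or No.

Yes

Exploring the product automaton R × S from the start pair (s0, F), following both machines on each input symbol, reaches 5 state pairs: (s0, F), (s2, E), (s5, B), (s3, A), (s4, C).
R accepts in {s0, s2, s3, s5} and S accepts in {A, B, E, F}. In every reachable pair the two components are either both accepting — (s0, F), (s2, E), (s5, B), (s3, A) — or both non-accepting, so no string is accepted by exactly one of the machines: L(R) \ L(S) and L(S) \ L(R) are both empty.
Hence every string is accepted by R iff it is accepted by S, and the two languages coincide.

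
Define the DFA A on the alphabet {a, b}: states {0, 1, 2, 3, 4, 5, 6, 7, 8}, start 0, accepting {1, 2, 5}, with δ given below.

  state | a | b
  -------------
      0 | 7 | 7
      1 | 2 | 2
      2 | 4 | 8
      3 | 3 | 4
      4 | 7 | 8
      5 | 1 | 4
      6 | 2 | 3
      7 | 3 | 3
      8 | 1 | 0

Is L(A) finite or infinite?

State 3 is reachable from the start and can reach an accepting state, and it lies on the cycle 3 → 3.
Traversing that cycle any number of times yields accepted strings of unbounded length, so the language is infinite.

infinite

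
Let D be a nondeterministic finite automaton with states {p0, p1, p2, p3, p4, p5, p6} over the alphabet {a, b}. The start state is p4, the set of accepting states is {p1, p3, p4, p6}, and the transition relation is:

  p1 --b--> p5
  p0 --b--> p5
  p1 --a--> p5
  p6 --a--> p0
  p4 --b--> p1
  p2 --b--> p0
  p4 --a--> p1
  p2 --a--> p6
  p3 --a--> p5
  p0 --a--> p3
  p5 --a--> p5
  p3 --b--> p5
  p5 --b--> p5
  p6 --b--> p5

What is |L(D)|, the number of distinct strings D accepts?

3

The useful subgraph on states {p1, p4} is acyclic, so L(D) is finite; the longest accepting path visits 2 useful states, giving maximum string length 1.
Counting accepting paths from p4 by length: 1 of length 0, 2 of length 1. Total 3.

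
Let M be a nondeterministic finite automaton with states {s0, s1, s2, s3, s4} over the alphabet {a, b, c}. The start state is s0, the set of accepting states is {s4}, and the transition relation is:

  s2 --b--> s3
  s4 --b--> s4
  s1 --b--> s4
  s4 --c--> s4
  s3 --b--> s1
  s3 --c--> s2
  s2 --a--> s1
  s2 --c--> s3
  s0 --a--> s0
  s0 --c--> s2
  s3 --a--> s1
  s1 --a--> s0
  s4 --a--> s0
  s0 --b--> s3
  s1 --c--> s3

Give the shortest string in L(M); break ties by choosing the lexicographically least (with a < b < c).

A breadth-first search from s0 reaches an accepting state first via the path s0 → s3 → s1 → s4 on input bab.
No string of length < 3 is accepted (BFS exhausts all shorter strings without reaching an accepting state), and bab is the lexicographically least accepting string of length 3.

bab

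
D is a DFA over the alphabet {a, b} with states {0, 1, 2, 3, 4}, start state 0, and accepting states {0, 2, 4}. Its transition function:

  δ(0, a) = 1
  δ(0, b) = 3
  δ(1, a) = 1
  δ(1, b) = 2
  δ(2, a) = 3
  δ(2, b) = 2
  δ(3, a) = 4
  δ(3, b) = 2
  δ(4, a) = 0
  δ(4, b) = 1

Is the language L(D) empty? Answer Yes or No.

The empty string ε is accepted: the run 0 ends in the accepting state 0.
Since at least one string is accepted, L(D) is not empty.

No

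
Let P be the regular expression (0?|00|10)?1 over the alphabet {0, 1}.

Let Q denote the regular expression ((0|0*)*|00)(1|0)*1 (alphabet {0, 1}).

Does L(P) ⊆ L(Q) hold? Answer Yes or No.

Converting the expression P to a DFA (subset construction, then merging equivalent states) gives the minimal DFA with states {p0, p1, p2, p3, p4, p5}, start state p0, accepting states {p2, p4} and transitions p0: 0→p1, 1→p2; p1: 0→p3, 1→p4; p2: 0→p3, 1→p5; p3: 0→p5, 1→p4; p4: 0→p5, 1→p5; p5: 0→p5, 1→p5.
Converting the expression Q to a DFA (subset construction, then merging equivalent states) gives the minimal DFA with states {q0, q1}, start state q0, accepting states {q1} and transitions q0: 0→q0, 1→q1; q1: 0→q0, 1→q1.
Exploring the product automaton P × Q from the start pair (p0, q0), following both machines on each input symbol, reaches 7 state pairs: (p0, q0), (p1, q0), (p2, q1), (p3, q0), (p4, q1), (p5, q1), (p5, q0).
P accepts in {p2, p4} and Q accepts in {q1}. The reachable pairs whose P-component is accepting are (p2, q1), (p4, q1); in each of them the Q-component is accepting too, so the product for L(P) \ L(Q) (P-component accepting, Q-component rejecting) has no reachable accepting pair and the difference is empty.
Hence every string in L(P) is also in L(Q).

Yes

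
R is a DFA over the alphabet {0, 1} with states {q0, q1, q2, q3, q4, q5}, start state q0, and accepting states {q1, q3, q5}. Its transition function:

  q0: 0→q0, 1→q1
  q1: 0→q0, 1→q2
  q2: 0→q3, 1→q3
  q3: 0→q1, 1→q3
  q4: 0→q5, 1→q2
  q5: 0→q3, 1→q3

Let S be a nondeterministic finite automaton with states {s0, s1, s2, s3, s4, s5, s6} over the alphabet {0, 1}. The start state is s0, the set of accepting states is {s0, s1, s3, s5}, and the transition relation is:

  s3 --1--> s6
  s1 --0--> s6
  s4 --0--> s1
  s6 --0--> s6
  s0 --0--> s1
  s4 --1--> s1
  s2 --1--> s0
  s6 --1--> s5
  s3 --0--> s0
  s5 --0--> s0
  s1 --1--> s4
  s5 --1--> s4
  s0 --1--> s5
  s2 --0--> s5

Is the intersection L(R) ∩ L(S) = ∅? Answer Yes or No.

No

The string 1 is accepted by both R and S.
Hence L(R) ∩ L(S) ≠ ∅.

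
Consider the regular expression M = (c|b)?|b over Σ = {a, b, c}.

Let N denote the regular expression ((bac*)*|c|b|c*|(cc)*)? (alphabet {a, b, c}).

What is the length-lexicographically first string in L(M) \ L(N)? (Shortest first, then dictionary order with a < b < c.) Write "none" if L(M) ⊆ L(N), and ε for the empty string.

none

Converting the expression M to a DFA (subset construction, then merging equivalent states) gives the minimal DFA with states {m0, m1, m2}, start state m0, accepting states {m0, m2} and transitions m0: a→m1, b→m2, c→m2; m1: a→m1, b→m1, c→m1; m2: a→m1, b→m1, c→m1.
Converting the expression N to a DFA (subset construction, then merging equivalent states) gives the minimal DFA with states {n0, n1, n2, n3, n4, n5}, start state n0, accepting states {n0, n2, n3, n4} and transitions n0: a→n1, b→n2, c→n3; n1: a→n1, b→n1, c→n1; n2: a→n4, b→n1, c→n1; n3: a→n1, b→n1, c→n3; n4: a→n1, b→n5, c→n4; n5: a→n4, b→n1, c→n1.
Exploring the product automaton M × N from the start pair (m0, n0), following both machines on each input symbol, reaches 7 state pairs: (m0, n0), (m1, n1), (m2, n2), (m2, n3), (m1, n4), (m1, n3), (m1, n5).
M accepts in {m0, m2} and N accepts in {n0, n2, n3, n4}. The reachable pairs whose M-component is accepting are (m0, n0), (m2, n2), (m2, n3); in each of them the N-component is accepting too, so the product for L(M) \ L(N) (M-component accepting, N-component rejecting) has no reachable accepting pair and the difference is empty.
So every string accepted by M is also accepted by N: L(M) \ L(N) = ∅ and there is no such string.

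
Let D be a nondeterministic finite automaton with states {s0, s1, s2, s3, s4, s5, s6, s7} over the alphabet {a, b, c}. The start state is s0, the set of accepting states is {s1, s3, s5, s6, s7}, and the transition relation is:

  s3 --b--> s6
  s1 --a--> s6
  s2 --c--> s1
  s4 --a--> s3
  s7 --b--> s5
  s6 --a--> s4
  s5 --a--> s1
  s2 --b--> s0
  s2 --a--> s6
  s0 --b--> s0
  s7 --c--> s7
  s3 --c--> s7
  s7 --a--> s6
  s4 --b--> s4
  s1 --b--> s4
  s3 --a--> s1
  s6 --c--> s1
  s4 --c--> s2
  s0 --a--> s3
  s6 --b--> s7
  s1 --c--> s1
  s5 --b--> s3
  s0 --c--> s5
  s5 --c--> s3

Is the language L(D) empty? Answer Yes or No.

The string a is accepted: the run s0 → s3 ends in the accepting state s3.
Since at least one string is accepted, L(D) is not empty.

No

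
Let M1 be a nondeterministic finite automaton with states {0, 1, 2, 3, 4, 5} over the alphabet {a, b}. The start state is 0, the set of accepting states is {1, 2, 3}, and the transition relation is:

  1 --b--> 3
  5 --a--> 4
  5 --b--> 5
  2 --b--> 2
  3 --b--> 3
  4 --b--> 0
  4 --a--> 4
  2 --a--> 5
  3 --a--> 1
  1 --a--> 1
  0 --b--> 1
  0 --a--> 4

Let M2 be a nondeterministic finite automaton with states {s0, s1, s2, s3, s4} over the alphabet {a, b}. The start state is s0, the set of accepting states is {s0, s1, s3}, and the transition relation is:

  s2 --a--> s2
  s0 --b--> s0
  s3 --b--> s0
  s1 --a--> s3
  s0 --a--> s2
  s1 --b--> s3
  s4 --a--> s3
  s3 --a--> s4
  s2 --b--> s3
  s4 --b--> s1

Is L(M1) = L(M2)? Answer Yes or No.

The string ba is accepted by M1 but rejected by M2.
So L(M1) ≠ L(M2).

No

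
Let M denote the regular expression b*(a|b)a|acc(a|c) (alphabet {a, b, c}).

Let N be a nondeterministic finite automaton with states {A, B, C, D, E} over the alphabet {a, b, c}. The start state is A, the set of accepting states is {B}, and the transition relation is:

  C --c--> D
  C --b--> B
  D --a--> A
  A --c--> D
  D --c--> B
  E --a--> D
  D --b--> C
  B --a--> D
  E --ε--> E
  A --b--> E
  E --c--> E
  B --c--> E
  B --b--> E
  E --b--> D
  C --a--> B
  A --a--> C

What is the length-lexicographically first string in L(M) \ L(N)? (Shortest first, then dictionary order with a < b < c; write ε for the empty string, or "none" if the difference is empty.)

ba

The string ba is accepted by M but not by N.
No shorter string lies in the difference, and ba is the lexicographically first length-2 string in L(M) \ L(N).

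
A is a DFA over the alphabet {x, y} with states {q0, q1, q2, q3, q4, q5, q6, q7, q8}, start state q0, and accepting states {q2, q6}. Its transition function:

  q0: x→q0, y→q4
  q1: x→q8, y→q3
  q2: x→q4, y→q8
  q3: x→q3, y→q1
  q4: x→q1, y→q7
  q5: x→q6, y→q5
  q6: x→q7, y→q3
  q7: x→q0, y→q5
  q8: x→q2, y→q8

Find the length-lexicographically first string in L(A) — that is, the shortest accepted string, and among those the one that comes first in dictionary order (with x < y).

yxxx

A breadth-first search from q0 reaches an accepting state first via the path q0 → q4 → q1 → q8 → q2 on input yxxx.
No string of length < 4 is accepted (BFS exhausts all shorter strings without reaching an accepting state), and yxxx is the lexicographically least accepting string of length 4.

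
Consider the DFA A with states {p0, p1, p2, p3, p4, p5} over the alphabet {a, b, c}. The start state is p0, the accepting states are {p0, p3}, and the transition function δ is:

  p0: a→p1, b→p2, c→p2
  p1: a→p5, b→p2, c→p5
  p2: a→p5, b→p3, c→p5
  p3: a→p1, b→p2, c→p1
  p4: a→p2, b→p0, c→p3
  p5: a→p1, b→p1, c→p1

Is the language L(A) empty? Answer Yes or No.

No

The empty string ε is accepted: the run p0 ends in the accepting state p0.
Since at least one string is accepted, L(A) is not empty.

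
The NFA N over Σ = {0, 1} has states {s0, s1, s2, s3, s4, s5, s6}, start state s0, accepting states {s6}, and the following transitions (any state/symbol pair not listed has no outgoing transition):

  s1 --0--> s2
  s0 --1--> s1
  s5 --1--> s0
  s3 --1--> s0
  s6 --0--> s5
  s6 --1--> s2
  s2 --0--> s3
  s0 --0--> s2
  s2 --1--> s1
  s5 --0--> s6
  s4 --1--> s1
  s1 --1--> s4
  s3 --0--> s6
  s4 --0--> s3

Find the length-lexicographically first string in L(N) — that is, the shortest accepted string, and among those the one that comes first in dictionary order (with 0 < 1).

A breadth-first search from s0 reaches an accepting state first via the path s0 → s2 → s3 → s6 on input 000.
No string of length < 3 is accepted (BFS exhausts all shorter strings without reaching an accepting state), and 000 is the lexicographically least accepting string of length 3.

000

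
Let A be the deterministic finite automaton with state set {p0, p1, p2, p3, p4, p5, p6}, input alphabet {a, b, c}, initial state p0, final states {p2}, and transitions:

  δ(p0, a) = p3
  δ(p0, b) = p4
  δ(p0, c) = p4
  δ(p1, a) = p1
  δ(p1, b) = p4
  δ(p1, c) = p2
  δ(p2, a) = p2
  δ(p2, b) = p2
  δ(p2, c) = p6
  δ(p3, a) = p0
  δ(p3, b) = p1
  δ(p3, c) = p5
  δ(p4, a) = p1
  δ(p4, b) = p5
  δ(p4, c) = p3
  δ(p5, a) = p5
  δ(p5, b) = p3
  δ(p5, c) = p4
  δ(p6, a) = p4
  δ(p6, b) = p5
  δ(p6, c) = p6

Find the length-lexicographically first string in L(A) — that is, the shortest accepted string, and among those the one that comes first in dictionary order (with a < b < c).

A breadth-first search from p0 reaches an accepting state first via the path p0 → p3 → p1 → p2 on input abc.
No string of length < 3 is accepted (BFS exhausts all shorter strings without reaching an accepting state), and abc is the lexicographically least accepting string of length 3.

abc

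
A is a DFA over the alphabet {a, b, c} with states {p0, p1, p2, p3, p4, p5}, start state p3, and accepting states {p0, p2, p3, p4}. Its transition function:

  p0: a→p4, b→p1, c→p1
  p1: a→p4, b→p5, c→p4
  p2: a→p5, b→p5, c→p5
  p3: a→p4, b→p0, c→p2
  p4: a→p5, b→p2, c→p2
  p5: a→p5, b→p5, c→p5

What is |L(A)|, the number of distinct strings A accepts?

The useful subgraph on states {p0, p1, p2, p3, p4} is acyclic, so L(A) is finite; the longest accepting path visits 5 useful states, giving maximum string length 4.
Counting accepting paths from p3 by length: 1 of length 0, 3 of length 1, 3 of length 2, 6 of length 3, 8 of length 4. Total 21.

21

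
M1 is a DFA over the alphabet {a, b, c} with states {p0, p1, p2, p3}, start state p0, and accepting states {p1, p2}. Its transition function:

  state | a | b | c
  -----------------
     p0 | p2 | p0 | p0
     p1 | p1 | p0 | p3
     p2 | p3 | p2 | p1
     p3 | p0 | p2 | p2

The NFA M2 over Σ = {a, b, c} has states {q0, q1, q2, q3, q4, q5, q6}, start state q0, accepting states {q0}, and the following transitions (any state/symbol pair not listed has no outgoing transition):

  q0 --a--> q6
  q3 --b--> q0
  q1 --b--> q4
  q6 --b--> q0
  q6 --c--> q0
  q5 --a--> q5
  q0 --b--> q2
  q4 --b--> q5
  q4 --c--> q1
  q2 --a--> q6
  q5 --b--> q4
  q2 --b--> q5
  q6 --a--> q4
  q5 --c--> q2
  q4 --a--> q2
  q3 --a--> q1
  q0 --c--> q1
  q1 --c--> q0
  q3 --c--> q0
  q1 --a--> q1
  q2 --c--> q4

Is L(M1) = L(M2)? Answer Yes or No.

No

The string a is accepted by M1 but rejected by M2.
So L(M1) ≠ L(M2).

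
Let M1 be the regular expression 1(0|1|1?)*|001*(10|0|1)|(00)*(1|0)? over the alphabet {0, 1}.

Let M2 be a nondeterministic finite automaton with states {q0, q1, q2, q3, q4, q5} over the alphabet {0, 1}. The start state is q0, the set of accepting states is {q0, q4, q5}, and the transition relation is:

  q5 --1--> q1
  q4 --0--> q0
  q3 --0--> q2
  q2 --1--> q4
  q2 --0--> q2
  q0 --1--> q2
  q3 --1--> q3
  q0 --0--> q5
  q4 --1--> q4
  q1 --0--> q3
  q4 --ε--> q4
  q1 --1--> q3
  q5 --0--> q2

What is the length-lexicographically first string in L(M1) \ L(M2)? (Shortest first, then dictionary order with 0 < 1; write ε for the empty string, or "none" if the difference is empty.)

1

The string 1 is accepted by M1 but not by M2.
No shorter string lies in the difference, and 1 is the lexicographically first length-1 string in L(M1) \ L(M2).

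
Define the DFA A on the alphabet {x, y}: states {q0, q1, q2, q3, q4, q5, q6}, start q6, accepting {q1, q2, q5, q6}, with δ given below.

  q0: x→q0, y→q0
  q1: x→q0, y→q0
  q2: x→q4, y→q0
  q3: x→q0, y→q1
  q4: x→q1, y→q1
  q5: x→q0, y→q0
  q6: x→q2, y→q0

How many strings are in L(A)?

The useful subgraph on states {q1, q2, q4, q6} is acyclic, so L(A) is finite; the longest accepting path visits 4 useful states, giving maximum string length 3.
Counting accepting paths from q6 by length: 1 of length 0, 1 of length 1, 2 of length 3. Total 4.

4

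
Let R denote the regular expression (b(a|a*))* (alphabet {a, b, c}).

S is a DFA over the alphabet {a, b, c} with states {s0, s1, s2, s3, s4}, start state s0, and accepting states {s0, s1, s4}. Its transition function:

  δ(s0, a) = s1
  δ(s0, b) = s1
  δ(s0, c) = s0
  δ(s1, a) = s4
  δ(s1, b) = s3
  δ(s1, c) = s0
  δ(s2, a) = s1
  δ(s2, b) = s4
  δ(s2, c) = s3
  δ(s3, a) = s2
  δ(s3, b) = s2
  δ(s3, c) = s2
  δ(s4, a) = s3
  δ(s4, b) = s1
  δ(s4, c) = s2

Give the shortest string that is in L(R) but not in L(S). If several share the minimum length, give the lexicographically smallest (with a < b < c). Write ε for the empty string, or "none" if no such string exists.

The string bb is accepted by R but not by S.
No shorter string lies in the difference, and bb is the lexicographically first length-2 string in L(R) \ L(S).

bb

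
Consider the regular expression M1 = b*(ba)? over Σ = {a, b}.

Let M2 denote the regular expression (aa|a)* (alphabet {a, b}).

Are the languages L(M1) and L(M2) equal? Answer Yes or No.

The string b is accepted by M1 but rejected by M2.
So L(M1) ≠ L(M2).

No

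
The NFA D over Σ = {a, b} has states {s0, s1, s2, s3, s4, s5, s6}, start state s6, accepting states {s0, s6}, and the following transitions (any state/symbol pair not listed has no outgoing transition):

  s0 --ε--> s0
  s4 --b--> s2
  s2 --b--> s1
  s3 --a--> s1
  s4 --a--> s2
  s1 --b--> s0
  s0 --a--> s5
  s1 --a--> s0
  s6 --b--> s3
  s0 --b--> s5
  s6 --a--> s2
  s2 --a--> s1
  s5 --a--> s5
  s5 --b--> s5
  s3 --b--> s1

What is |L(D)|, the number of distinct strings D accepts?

The useful subgraph on states {s0, s1, s2, s3, s6} is acyclic, so L(D) is finite; the longest accepting path visits 4 useful states, giving maximum string length 3.
Counting accepting paths from s6 by length: 1 of length 0, 8 of length 3. Total 9.

9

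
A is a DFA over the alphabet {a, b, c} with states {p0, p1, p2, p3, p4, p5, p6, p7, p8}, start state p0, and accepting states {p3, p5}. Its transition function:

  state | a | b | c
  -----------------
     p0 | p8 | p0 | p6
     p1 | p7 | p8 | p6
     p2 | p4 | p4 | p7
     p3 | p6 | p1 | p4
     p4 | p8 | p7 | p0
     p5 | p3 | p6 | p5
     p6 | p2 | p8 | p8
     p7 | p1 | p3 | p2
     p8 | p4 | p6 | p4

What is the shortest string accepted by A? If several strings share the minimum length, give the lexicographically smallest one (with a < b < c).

aabb

A breadth-first search from p0 reaches an accepting state first via the path p0 → p8 → p4 → p7 → p3 on input aabb.
No string of length < 4 is accepted (BFS exhausts all shorter strings without reaching an accepting state), and aabb is the lexicographically least accepting string of length 4.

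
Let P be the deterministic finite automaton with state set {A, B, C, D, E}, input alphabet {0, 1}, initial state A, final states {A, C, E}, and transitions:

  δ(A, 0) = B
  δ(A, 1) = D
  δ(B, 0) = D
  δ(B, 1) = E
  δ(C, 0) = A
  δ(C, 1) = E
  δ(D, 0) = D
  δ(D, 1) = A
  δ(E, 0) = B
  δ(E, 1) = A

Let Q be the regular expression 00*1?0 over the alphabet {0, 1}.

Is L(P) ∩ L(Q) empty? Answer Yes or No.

Yes

Converting the expression Q to a DFA (subset construction, then merging equivalent states) gives the minimal DFA with states {q0, q1, q2, q3, q4, q5}, start state q0, accepting states {q3, q5} and transitions q0: 0→q1, 1→q2; q1: 0→q3, 1→q4; q2: 0→q2, 1→q2; q3: 0→q3, 1→q4; q4: 0→q5, 1→q2; q5: 0→q2, 1→q2.
Exploring the product automaton P × Q from the start pair (A, q0), following both machines on each input symbol, reaches 10 state pairs: (A, q0), (B, q1), (D, q2), (D, q3), (E, q4), (A, q2), (A, q4), (B, q5), (B, q2), (E, q2).
P accepts in {A, C, E} and Q accepts in {q3, q5}; no reachable pair has both components accepting, so no string drives both machines to acceptance simultaneously and L(P) ∩ L(Q) = ∅.
So no string is accepted by both, and the intersection is empty.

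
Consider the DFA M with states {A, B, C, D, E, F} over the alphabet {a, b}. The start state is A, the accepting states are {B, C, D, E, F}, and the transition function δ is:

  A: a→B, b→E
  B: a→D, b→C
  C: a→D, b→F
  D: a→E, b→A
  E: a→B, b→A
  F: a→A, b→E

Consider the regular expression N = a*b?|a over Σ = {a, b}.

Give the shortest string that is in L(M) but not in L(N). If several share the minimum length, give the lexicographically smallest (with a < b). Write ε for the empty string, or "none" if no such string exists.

The string ba is accepted by M but not by N.
No shorter string lies in the difference, and ba is the lexicographically first length-2 string in L(M) \ L(N).

ba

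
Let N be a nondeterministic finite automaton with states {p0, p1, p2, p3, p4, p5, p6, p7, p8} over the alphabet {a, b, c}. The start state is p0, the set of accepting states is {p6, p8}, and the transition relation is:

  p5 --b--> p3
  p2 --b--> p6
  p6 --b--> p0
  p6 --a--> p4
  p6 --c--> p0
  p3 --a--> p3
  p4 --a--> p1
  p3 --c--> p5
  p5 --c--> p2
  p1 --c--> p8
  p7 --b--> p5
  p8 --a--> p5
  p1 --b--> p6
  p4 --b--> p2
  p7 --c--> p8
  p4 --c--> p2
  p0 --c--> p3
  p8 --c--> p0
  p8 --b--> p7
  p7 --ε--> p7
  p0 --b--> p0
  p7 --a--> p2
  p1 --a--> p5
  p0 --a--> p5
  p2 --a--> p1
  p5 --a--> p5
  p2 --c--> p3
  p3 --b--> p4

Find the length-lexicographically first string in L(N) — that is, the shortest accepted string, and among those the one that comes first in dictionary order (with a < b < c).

acb

A breadth-first search from p0 reaches an accepting state first via the path p0 → p5 → p2 → p6 on input acb.
No string of length < 3 is accepted (BFS exhausts all shorter strings without reaching an accepting state), and acb is the lexicographically least accepting string of length 3.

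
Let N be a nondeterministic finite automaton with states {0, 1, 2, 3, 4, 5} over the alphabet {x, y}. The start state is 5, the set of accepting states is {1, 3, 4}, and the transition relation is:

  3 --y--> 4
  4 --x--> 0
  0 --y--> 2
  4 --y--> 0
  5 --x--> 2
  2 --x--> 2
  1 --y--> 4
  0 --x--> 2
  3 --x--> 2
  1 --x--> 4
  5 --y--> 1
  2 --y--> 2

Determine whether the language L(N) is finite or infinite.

finite

The useful states (reachable from 5 and able to reach an accepting state) are {1, 4, 5}.
Restricted to these states the transition graph has no cycle, so every accepting path has bounded length and L is finite.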